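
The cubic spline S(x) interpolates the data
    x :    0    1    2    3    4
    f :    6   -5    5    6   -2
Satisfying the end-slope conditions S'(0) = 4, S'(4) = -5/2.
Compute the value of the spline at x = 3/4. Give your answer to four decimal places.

-2.4521

Put m_i = S'' at the i-th knot. Here h = (1, 1, 1, 1) and Δ = (-11, 10, 1, -8), so the interior equations h_(i-1)·m_(i-1) + 2(h_(i-1)+h_i)·m_i + h_i·m_(i+1) = 6(Δ_i − Δ_(i-1)) read
  1·m_0 + 4·m_1 + 1·m_2 = 6(Δ_1 - Δ_0) = 126
  1·m_1 + 4·m_2 + 1·m_3 = 6(Δ_2 - Δ_1) = -54
  1·m_2 + 4·m_3 + 1·m_4 = 6(Δ_3 - Δ_2) = -54
Clamped end conditions give two more equations: 2h_0·m_0 + h_0·m_1 = 6(Δ_0 - S'(0)) = -90 and h_3·m_3 + 2h_3·m_4 = 6(S'(4) - Δ_3) = 33.
Hence m_0 = -583/8, m_1 = 223/4, m_2 = -193/8, m_3 = -53/4, m_4 = 185/8.
On [0, 1], S(x) = 6 + 4·x - 583/16·x² + 343/16·x³.
With x = 3/4: S(3/4) = -2511/1024.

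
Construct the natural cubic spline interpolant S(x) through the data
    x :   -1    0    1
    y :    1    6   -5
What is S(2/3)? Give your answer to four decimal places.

-0.1481

Put m_i = S'' at the i-th knot. Here h = (1, 1) and Δ = (5, -11), so the interior equations h_(i-1)·m_(i-1) + 2(h_(i-1)+h_i)·m_i + h_i·m_(i+1) = 6(Δ_i − Δ_(i-1)) read
  1·m_0 + 4·m_1 + 1·m_2 = 6(Δ_1 - Δ_0) = -96
Natural end conditions: m_0 = m_2 = 0.
Forward elimination and back-substitution give m_0 = 0, m_1 = -24, m_2 = 0.
On [0, 1], S(x) = 6 - 3·x - 12·x² + 4·x³.
With x = 2/3: S(2/3) = -4/27.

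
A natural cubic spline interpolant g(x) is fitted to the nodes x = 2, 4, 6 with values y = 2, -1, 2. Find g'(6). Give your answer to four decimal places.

2.2500

Let σ_i = g''(x_i). Step sizes h_i = 2, 2; slopes of the chords Δ_i = (y_(i+1) - y_i)/h_i = -3/2, 3/2.
  2·σ_0 + 8·σ_1 + 2·σ_2 = 6(Δ_1 - Δ_0) = 18
Natural end conditions: σ_0 = σ_2 = 0.
Forward elimination and back-substitution give σ_0 = 0, σ_1 = 9/4, σ_2 = 0.
On [4, 6], g'(x) = b_1 + 2c_1·(x - 4) + 3d_1·(x - 4)² with b_1 = Δ_1 - h_1(2σ_1 + σ_2)/6 = 0, c_1 = σ_1/2 = 9/8, d_1 = (σ_2 - σ_1)/(6h_1) = -3/16. So g'(6) = 9/4.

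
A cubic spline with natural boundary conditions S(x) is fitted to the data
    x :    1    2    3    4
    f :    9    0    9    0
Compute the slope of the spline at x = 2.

Put M_i = S'' at the i-th knot. Here h = (1, 1, 1) and Δ = (-9, 9, -9), so the interior equations h_(i-1)·M_(i-1) + 2(h_(i-1)+h_i)·M_i + h_i·M_(i+1) = 6(Δ_i − Δ_(i-1)) read
  1·M_0 + 4·M_1 + 1·M_2 = 6(Δ_1 - Δ_0) = 108
  1·M_1 + 4·M_2 + 1·M_3 = 6(Δ_2 - Δ_1) = -108
Natural end conditions: M_0 = M_3 = 0.
Solving: M_0 = 0, M_1 = 36, M_2 = -36, M_3 = 0.
On [2, 3], S'(x) = b_1 + 2c_1·(x - 2) + 3d_1·(x - 2)² with b_1 = Δ_1 - h_1(2M_1 + M_2)/6 = 3, c_1 = M_1/2 = 18, d_1 = (M_2 - M_1)/(6h_1) = -12. So S'(2) = 3.

3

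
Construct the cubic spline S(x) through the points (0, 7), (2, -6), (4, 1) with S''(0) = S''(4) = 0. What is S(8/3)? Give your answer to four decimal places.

Write M_i for S''(x_i). With h_i = 2, 2 and divided differences Δ_i = -13/2, 7/2, the continuity of S' gives the tridiagonal system
  2·M_0 + 8·M_1 + 2·M_2 = 6(Δ_1 - Δ_0) = 60
Natural end conditions: M_0 = M_2 = 0.
Hence M_0 = 0, M_1 = 15/2, M_2 = 0.
On [2, 4], S(x) = -6 - 3/2·(x - 2) + 15/4·(x - 2)² - 5/8·(x - 2)³.
With (x - 2) = 2/3: S(8/3) = -149/27.

-5.5185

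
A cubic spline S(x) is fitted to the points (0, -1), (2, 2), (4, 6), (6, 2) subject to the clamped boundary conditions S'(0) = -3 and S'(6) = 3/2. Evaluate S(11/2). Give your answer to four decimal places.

Put m_i = S'' at the i-th knot. Here h = (2, 2, 2) and Δ = (3/2, 2, -2), so the interior equations h_(i-1)·m_(i-1) + 2(h_(i-1)+h_i)·m_i + h_i·m_(i+1) = 6(Δ_i − Δ_(i-1)) read
  2·m_0 + 8·m_1 + 2·m_2 = 6(Δ_1 - Δ_0) = 3
  2·m_1 + 8·m_2 + 2·m_3 = 6(Δ_2 - Δ_1) = -24
Clamped end conditions give two more equations: 2h_0·m_0 + h_0·m_1 = 6(Δ_0 - S'(0)) = 27 and h_2·m_2 + 2h_2·m_3 = 6(S'(6) - Δ_2) = 21.
Solving: m_0 = 34/5, m_1 = -1/10, m_2 = -49/10, m_3 = 77/10.
On [4, 6], S(x) = 6 - 13/10·(x - 4) - 49/20·(x - 4)² + 21/20·(x - 4)³.
With (x - 4) = 3/2: S(11/2) = 333/160.

2.0813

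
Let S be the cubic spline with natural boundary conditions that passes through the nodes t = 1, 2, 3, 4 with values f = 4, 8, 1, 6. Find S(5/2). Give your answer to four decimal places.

4.4250

With M_i denoting the second derivative at x_i, h_i = 1, 1, 1, and Δ_i = (y_(i+1) − y_i)/h_i = 4, -7, 5:
  1·M_0 + 4·M_1 + 1·M_2 = 6(Δ_1 - Δ_0) = -66
  1·M_1 + 4·M_2 + 1·M_3 = 6(Δ_2 - Δ_1) = 72
Natural end conditions: M_0 = M_3 = 0.
Solving the tridiagonal system: M_0 = 0, M_1 = -112/5, M_2 = 118/5, M_3 = 0.
On [2, 3], S(t) = 8 - 52/15·(t - 2) - 56/5·(t - 2)² + 23/3·(t - 2)³.
With (t - 2) = 1/2: S(5/2) = 177/40.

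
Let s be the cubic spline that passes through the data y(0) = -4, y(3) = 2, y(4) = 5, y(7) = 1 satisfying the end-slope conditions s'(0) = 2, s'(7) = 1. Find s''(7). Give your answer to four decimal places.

Write M_i for s''(x_i). With h_i = 3, 1, 3 and divided differences Δ_i = 2, 3, -4/3, the continuity of s' gives the tridiagonal system
  3·M_0 + 8·M_1 + 1·M_2 = 6(Δ_1 - Δ_0) = 6
  1·M_1 + 8·M_2 + 3·M_3 = 6(Δ_2 - Δ_1) = -26
Clamped end conditions give two more equations: 2h_0·M_0 + h_0·M_1 = 6(Δ_0 - s'(0)) = 0 and h_2·M_2 + 2h_2·M_3 = 6(s'(7) - Δ_2) = 14.
Forward elimination and back-substitution give M_0 = -48/55, M_1 = 96/55, M_2 = -294/55, M_3 = 826/165.

5.0061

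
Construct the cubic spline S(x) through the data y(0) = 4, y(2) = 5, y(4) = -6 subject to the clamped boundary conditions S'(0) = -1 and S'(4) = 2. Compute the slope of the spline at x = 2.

-4

Put m_i = S'' at the i-th knot. Here h = (2, 2) and Δ = (1/2, -11/2), so the interior equations h_(i-1)·m_(i-1) + 2(h_(i-1)+h_i)·m_i + h_i·m_(i+1) = 6(Δ_i − Δ_(i-1)) read
  2·m_0 + 8·m_1 + 2·m_2 = 6(Δ_1 - Δ_0) = -36
Clamped end conditions give two more equations: 2h_0·m_0 + h_0·m_1 = 6(Δ_0 - S'(0)) = 9 and h_1·m_1 + 2h_1·m_2 = 6(S'(4) - Δ_1) = 45.
Solving: m_0 = 15/2, m_1 = -21/2, m_2 = 33/2.
On [2, 4], S'(x) = b_1 + 2c_1·(x - 2) + 3d_1·(x - 2)² with b_1 = Δ_1 - h_1(2m_1 + m_2)/6 = -4, c_1 = m_1/2 = -21/4, d_1 = (m_2 - m_1)/(6h_1) = 9/4. So S'(2) = -4.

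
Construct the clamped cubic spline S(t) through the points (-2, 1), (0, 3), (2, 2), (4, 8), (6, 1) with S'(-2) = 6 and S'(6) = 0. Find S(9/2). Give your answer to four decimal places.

6.6200

Put σ_i = S'' at the i-th knot. Here h = (2, 2, 2, 2) and Δ = (1, -1/2, 3, -7/2), so the interior equations h_(i-1)·σ_(i-1) + 2(h_(i-1)+h_i)·σ_i + h_i·σ_(i+1) = 6(Δ_i − Δ_(i-1)) read
  2·σ_0 + 8·σ_1 + 2·σ_2 = 6(Δ_1 - Δ_0) = -9
  2·σ_1 + 8·σ_2 + 2·σ_3 = 6(Δ_2 - Δ_1) = 21
  2·σ_2 + 8·σ_3 + 2·σ_4 = 6(Δ_3 - Δ_2) = -39
Clamped end conditions give two more equations: 2h_0·σ_0 + h_0·σ_1 = 6(Δ_0 - S'(-2)) = -30 and h_3·σ_3 + 2h_3·σ_4 = 6(S'(6) - Δ_3) = 21.
Hence σ_0 = -405/56, σ_1 = -15/28, σ_2 = 39/8, σ_3 = -237/28, σ_4 = 531/56.
On [4, 6], S(t) = 8 - 57/56·(t - 4) - 237/56·(t - 4)² + 335/224·(t - 4)³.
With (t - 4) = 1/2: S(9/2) = 11863/1792.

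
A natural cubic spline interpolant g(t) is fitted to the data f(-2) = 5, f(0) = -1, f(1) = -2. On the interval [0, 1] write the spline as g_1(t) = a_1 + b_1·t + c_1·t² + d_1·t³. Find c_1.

With M_i denoting the second derivative at x_i, h_i = 2, 1, and Δ_i = (y_(i+1) − y_i)/h_i = -3, -1:
  2·M_0 + 6·M_1 + 1·M_2 = 6(Δ_1 - Δ_0) = 12
Natural end conditions: M_0 = M_2 = 0.
Solving the tridiagonal system: M_0 = 0, M_1 = 2, M_2 = 0.
On [0, 1], with g_1(t) = a_1 + b_1·t + c_1·t² + d_1·t³: c_1 = M_1/2 = 1, d_1 = (M_2 - M_1)/(6h_1) = -1/3, b_1 = Δ_1 - h_1(2M_1 + M_2)/6 = -5/3.

1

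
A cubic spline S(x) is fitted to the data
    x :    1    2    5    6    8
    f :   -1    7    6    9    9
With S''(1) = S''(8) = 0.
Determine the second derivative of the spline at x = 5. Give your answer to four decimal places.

6.2236

Let m_i = S''(x_i). Step sizes h_i = 1, 3, 1, 2; slopes of the chords Δ_i = (y_(i+1) - y_i)/h_i = 8, -1/3, 3, 0.
  1·m_0 + 8·m_1 + 3·m_2 = 6(Δ_1 - Δ_0) = -50
  3·m_1 + 8·m_2 + 1·m_3 = 6(Δ_2 - Δ_1) = 20
  1·m_2 + 6·m_3 + 2·m_4 = 6(Δ_3 - Δ_2) = -18
Natural end conditions: m_0 = m_4 = 0.
Forward elimination and back-substitution give m_0 = 0, m_1 = -1382/161, m_2 = 1002/161, m_3 = -650/161, m_4 = 0.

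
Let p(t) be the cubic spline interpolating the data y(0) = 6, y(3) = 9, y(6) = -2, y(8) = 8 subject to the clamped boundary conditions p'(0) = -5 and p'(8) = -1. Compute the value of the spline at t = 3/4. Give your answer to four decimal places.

4.5666

With σ_i denoting the second derivative at x_i, h_i = 3, 3, 2, and Δ_i = (y_(i+1) − y_i)/h_i = 1, -11/3, 5:
  3·σ_0 + 12·σ_1 + 3·σ_2 = 6(Δ_1 - Δ_0) = -28
  3·σ_1 + 10·σ_2 + 2·σ_3 = 6(Δ_2 - Δ_1) = 52
Clamped end conditions give two more equations: 2h_0·σ_0 + h_0·σ_1 = 6(Δ_0 - p'(0)) = 36 and h_2·σ_2 + 2h_2·σ_3 = 6(p'(8) - Δ_2) = -36.
Hence σ_0 = 550/57, σ_1 = -416/57, σ_2 = 194/19, σ_3 = -268/19.
On [0, 3], p(t) = 6 - 5·t + 275/57·t² - 161/171·t³.
With t = 3/4: p(3/4) = 5553/1216.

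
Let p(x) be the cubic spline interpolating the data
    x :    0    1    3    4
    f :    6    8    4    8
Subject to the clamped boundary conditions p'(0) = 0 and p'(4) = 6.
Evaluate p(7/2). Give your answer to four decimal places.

5.3571

Write M_i for p''(x_i). With h_i = 1, 2, 1 and divided differences Δ_i = 2, -2, 4, the continuity of p' gives the tridiagonal system
  1·M_0 + 6·M_1 + 2·M_2 = 6(Δ_1 - Δ_0) = -24
  2·M_1 + 6·M_2 + 1·M_3 = 6(Δ_2 - Δ_1) = 36
Clamped end conditions give two more equations: 2h_0·M_0 + h_0·M_1 = 6(Δ_0 - p'(0)) = 12 and h_2·M_2 + 2h_2·M_3 = 6(p'(4) - Δ_2) = 12.
Solving: M_0 = 72/7, M_1 = -60/7, M_2 = 60/7, M_3 = 12/7.
On [3, 4], p(x) = 4 + 6/7·(x - 3) + 30/7·(x - 3)² - 8/7·(x - 3)³.
With (x - 3) = 1/2: p(7/2) = 75/14.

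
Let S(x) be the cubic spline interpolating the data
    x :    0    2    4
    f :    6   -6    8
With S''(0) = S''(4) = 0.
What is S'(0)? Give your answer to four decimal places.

-9.2500

Put m_i = S'' at the i-th knot. Here h = (2, 2) and Δ = (-6, 7), so the interior equations h_(i-1)·m_(i-1) + 2(h_(i-1)+h_i)·m_i + h_i·m_(i+1) = 6(Δ_i − Δ_(i-1)) read
  2·m_0 + 8·m_1 + 2·m_2 = 6(Δ_1 - Δ_0) = 78
Natural end conditions: m_0 = m_2 = 0.
Forward elimination and back-substitution give m_0 = 0, m_1 = 39/4, m_2 = 0.
On [0, 2], S'(x) = b_0 + 2c_0·x + 3d_0·x² with b_0 = Δ_0 - h_0(2m_0 + m_1)/6 = -37/4, c_0 = m_0/2 = 0, d_0 = (m_1 - m_0)/(6h_0) = 13/16. So S'(0) = -37/4.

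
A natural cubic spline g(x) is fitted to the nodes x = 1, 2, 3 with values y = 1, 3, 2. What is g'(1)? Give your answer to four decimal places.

With m_i denoting the second derivative at x_i, h_i = 1, 1, and Δ_i = (y_(i+1) − y_i)/h_i = 2, -1:
  1·m_0 + 4·m_1 + 1·m_2 = 6(Δ_1 - Δ_0) = -18
Natural end conditions: m_0 = m_2 = 0.
Hence m_0 = 0, m_1 = -9/2, m_2 = 0.
On [1, 2], g'(x) = b_0 + 2c_0·(x - 1) + 3d_0·(x - 1)² with b_0 = Δ_0 - h_0(2m_0 + m_1)/6 = 11/4, c_0 = m_0/2 = 0, d_0 = (m_1 - m_0)/(6h_0) = -3/4. So g'(1) = 11/4.

2.7500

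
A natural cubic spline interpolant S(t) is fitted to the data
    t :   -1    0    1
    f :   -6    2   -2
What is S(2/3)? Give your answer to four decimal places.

Put M_i = S'' at the i-th knot. Here h = (1, 1) and Δ = (8, -4), so the interior equations h_(i-1)·M_(i-1) + 2(h_(i-1)+h_i)·M_i + h_i·M_(i+1) = 6(Δ_i − Δ_(i-1)) read
  1·M_0 + 4·M_1 + 1·M_2 = 6(Δ_1 - Δ_0) = -72
Natural end conditions: M_0 = M_2 = 0.
Solving: M_0 = 0, M_1 = -18, M_2 = 0.
On [0, 1], S(t) = 2 + 2·t - 9·t² + 3·t³.
With t = 2/3: S(2/3) = 2/9.

0.2222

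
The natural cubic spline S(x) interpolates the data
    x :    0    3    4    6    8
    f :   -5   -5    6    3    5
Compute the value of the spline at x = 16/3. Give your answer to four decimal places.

Write M_i for S''(x_i). With h_i = 3, 1, 2, 2 and divided differences Δ_i = 0, 11, -3/2, 1, the continuity of S' gives the tridiagonal system
  3·M_0 + 8·M_1 + 1·M_2 = 6(Δ_1 - Δ_0) = 66
  1·M_1 + 6·M_2 + 2·M_3 = 6(Δ_2 - Δ_1) = -75
  2·M_2 + 8·M_3 + 2·M_4 = 6(Δ_3 - Δ_2) = 15
Natural end conditions: M_0 = M_4 = 0.
Solving the tridiagonal system: M_0 = 0, M_1 = 1767/172, M_2 = -696/43, M_3 = 2037/344, M_4 = 0.
On [4, 6], S(x) = 6 + 2517/344·(x - 4) - 348/43·(x - 4)² + 2535/1376·(x - 4)³.
With (x - 4) = 4/3: S(16/3) = 4439/774.

5.7351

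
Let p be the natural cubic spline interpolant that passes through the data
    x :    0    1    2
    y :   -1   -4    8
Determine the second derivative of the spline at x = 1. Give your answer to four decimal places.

Write M_i for p''(x_i). With h_i = 1, 1 and divided differences Δ_i = -3, 12, the continuity of p' gives the tridiagonal system
  1·M_0 + 4·M_1 + 1·M_2 = 6(Δ_1 - Δ_0) = 90
Natural end conditions: M_0 = M_2 = 0.
Hence M_0 = 0, M_1 = 45/2, M_2 = 0.

22.5000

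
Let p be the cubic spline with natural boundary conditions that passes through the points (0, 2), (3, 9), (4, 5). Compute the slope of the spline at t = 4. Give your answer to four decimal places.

-4.7917

With M_i denoting the second derivative at x_i, h_i = 3, 1, and Δ_i = (y_(i+1) − y_i)/h_i = 7/3, -4:
  3·M_0 + 8·M_1 + 1·M_2 = 6(Δ_1 - Δ_0) = -38
Natural end conditions: M_0 = M_2 = 0.
Solving: M_0 = 0, M_1 = -19/4, M_2 = 0.
On [3, 4], p'(t) = b_1 + 2c_1·(t - 3) + 3d_1·(t - 3)² with b_1 = Δ_1 - h_1(2M_1 + M_2)/6 = -29/12, c_1 = M_1/2 = -19/8, d_1 = (M_2 - M_1)/(6h_1) = 19/24. So p'(4) = -115/24.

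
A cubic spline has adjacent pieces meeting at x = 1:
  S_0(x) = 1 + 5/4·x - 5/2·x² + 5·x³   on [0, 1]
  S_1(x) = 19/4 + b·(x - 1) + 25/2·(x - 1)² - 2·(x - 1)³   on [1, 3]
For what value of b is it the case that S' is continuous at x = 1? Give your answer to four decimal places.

11.2500

S_0'(x) = 5/4 - 5·x + 15·x², so S_0'(1) = 45/4. On the right, S_1'(1) = b, so b = 45/4.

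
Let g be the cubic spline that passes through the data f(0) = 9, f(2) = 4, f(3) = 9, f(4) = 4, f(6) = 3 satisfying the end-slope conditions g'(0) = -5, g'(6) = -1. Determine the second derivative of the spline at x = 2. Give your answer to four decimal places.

With σ_i denoting the second derivative at x_i, h_i = 2, 1, 1, 2, and Δ_i = (y_(i+1) − y_i)/h_i = -5/2, 5, -5, -1/2:
  2·σ_0 + 6·σ_1 + 1·σ_2 = 6(Δ_1 - Δ_0) = 45
  1·σ_1 + 4·σ_2 + 1·σ_3 = 6(Δ_2 - Δ_1) = -60
  1·σ_2 + 6·σ_3 + 2·σ_4 = 6(Δ_3 - Δ_2) = 27
Clamped end conditions give two more equations: 2h_0·σ_0 + h_0·σ_1 = 6(Δ_0 - g'(0)) = 15 and h_3·σ_3 + 2h_3·σ_4 = 6(g'(6) - Δ_3) = -3.
Solving the tridiagonal system: σ_0 = -61/30, σ_1 = 347/30, σ_2 = -61/3, σ_3 = 293/30, σ_4 = -169/30.

11.5667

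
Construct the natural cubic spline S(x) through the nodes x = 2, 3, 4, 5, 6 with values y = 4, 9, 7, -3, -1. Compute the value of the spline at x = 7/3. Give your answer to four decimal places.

5.9894

Write m_i for S''(x_i). With h_i = 1, 1, 1, 1 and divided differences Δ_i = 5, -2, -10, 2, the continuity of S' gives the tridiagonal system
  1·m_0 + 4·m_1 + 1·m_2 = 6(Δ_1 - Δ_0) = -42
  1·m_1 + 4·m_2 + 1·m_3 = 6(Δ_2 - Δ_1) = -48
  1·m_2 + 4·m_3 + 1·m_4 = 6(Δ_3 - Δ_2) = 72
Natural end conditions: m_0 = m_4 = 0.
Solving the tridiagonal system: m_0 = 0, m_1 = -183/28, m_2 = -111/7, m_3 = 615/28, m_4 = 0.
On [2, 3], S(x) = 4 + 341/56·(x - 2) + 0·(x - 2)² - 61/56·(x - 2)³.
With (x - 2) = 1/3: S(7/3) = 1132/189.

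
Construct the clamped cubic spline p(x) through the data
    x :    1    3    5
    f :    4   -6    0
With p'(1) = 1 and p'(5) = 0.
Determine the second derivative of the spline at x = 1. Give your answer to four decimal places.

-15.2500

Put M_i = p'' at the i-th knot. Here h = (2, 2) and Δ = (-5, 3), so the interior equations h_(i-1)·M_(i-1) + 2(h_(i-1)+h_i)·M_i + h_i·M_(i+1) = 6(Δ_i − Δ_(i-1)) read
  2·M_0 + 8·M_1 + 2·M_2 = 6(Δ_1 - Δ_0) = 48
Clamped end conditions give two more equations: 2h_0·M_0 + h_0·M_1 = 6(Δ_0 - p'(1)) = -36 and h_1·M_1 + 2h_1·M_2 = 6(p'(5) - Δ_1) = -18.
Solving: M_0 = -61/4, M_1 = 25/2, M_2 = -43/4.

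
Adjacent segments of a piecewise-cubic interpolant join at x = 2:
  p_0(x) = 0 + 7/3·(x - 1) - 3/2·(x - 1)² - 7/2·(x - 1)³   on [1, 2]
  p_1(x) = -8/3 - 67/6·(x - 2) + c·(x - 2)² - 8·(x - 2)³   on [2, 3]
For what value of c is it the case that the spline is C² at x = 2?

-12

p_0''(x) = -3 - 21·(x - 1), so p_0''(2) = -24. On the right, p_1''(2) = 2c, so c = -12.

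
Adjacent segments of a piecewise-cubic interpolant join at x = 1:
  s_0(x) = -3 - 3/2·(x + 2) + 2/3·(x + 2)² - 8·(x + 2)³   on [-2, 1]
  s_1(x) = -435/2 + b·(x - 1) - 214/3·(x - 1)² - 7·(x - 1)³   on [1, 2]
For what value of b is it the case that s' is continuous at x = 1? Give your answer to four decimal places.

s_0'(x) = -3/2 + 4/3·(x + 2) - 24·(x + 2)², so s_0'(1) = -427/2. On the right, s_1'(1) = b, so b = -427/2.

-213.5000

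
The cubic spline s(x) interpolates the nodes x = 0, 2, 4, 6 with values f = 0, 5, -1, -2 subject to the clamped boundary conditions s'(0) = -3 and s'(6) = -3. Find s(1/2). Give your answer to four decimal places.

With m_i denoting the second derivative at x_i, h_i = 2, 2, 2, and Δ_i = (y_(i+1) − y_i)/h_i = 5/2, -3, -1/2:
  2·m_0 + 8·m_1 + 2·m_2 = 6(Δ_1 - Δ_0) = -33
  2·m_1 + 8·m_2 + 2·m_3 = 6(Δ_2 - Δ_1) = 15
Clamped end conditions give two more equations: 2h_0·m_0 + h_0·m_1 = 6(Δ_0 - s'(0)) = 33 and h_2·m_2 + 2h_2·m_3 = 6(s'(6) - Δ_2) = -15.
Solving: m_0 = 63/5, m_1 = -87/10, m_2 = 57/10, m_3 = -33/5.
On [0, 2], s(x) = 0 - 3·x + 63/10·x² - 71/40·x³.
With x = 1/2: s(1/2) = -47/320.

-0.1469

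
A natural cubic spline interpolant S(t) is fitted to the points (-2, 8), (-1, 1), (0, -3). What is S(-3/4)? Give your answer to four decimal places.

-0.2461

With M_i denoting the second derivative at x_i, h_i = 1, 1, and Δ_i = (y_(i+1) − y_i)/h_i = -7, -4:
  1·M_0 + 4·M_1 + 1·M_2 = 6(Δ_1 - Δ_0) = 18
Natural end conditions: M_0 = M_2 = 0.
Forward elimination and back-substitution give M_0 = 0, M_1 = 9/2, M_2 = 0.
On [-1, 0], S(t) = 1 - 11/2·(t + 1) + 9/4·(t + 1)² - 3/4·(t + 1)³.
With (t + 1) = 1/4: S(-3/4) = -63/256.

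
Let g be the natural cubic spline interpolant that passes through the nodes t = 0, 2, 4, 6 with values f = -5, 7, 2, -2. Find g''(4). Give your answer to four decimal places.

Let M_i = g''(x_i). Step sizes h_i = 2, 2, 2; slopes of the chords Δ_i = (y_(i+1) - y_i)/h_i = 6, -5/2, -2.
  2·M_0 + 8·M_1 + 2·M_2 = 6(Δ_1 - Δ_0) = -51
  2·M_1 + 8·M_2 + 2·M_3 = 6(Δ_2 - Δ_1) = 3
Natural end conditions: M_0 = M_3 = 0.
Solving: M_0 = 0, M_1 = -69/10, M_2 = 21/10, M_3 = 0.

2.1000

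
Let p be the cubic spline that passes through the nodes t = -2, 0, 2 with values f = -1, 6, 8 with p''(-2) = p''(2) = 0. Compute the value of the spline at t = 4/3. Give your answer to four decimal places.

Let M_i = p''(x_i). Step sizes h_i = 2, 2; slopes of the chords Δ_i = (y_(i+1) - y_i)/h_i = 7/2, 1.
  2·M_0 + 8·M_1 + 2·M_2 = 6(Δ_1 - Δ_0) = -15
Natural end conditions: M_0 = M_2 = 0.
Solving the tridiagonal system: M_0 = 0, M_1 = -15/8, M_2 = 0.
On [0, 2], p(t) = 6 + 9/4·t - 15/16·t² + 5/32·t³.
With t = 4/3: p(4/3) = 208/27.

7.7037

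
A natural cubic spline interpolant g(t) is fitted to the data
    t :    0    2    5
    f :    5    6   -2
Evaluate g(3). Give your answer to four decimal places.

4.3889

Write σ_i for g''(x_i). With h_i = 2, 3 and divided differences Δ_i = 1/2, -8/3, the continuity of g' gives the tridiagonal system
  2·σ_0 + 10·σ_1 + 3·σ_2 = 6(Δ_1 - Δ_0) = -19
Natural end conditions: σ_0 = σ_2 = 0.
Forward elimination and back-substitution give σ_0 = 0, σ_1 = -19/10, σ_2 = 0.
On [2, 5], g(t) = 6 - 23/30·(t - 2) - 19/20·(t - 2)² + 19/180·(t - 2)³.
With (t - 2) = 1: g(3) = 79/18.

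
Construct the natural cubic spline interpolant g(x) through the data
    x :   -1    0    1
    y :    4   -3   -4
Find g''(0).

Put m_i = g'' at the i-th knot. Here h = (1, 1) and Δ = (-7, -1), so the interior equations h_(i-1)·m_(i-1) + 2(h_(i-1)+h_i)·m_i + h_i·m_(i+1) = 6(Δ_i − Δ_(i-1)) read
  1·m_0 + 4·m_1 + 1·m_2 = 6(Δ_1 - Δ_0) = 36
Natural end conditions: m_0 = m_2 = 0.
Solving the tridiagonal system: m_0 = 0, m_1 = 9, m_2 = 0.

9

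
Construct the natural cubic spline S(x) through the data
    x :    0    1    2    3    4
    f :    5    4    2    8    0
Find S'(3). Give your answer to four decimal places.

0.6786

Let m_i = S''(x_i). Step sizes h_i = 1, 1, 1, 1; slopes of the chords Δ_i = (y_(i+1) - y_i)/h_i = -1, -2, 6, -8.
  1·m_0 + 4·m_1 + 1·m_2 = 6(Δ_1 - Δ_0) = -6
  1·m_1 + 4·m_2 + 1·m_3 = 6(Δ_2 - Δ_1) = 48
  1·m_2 + 4·m_3 + 1·m_4 = 6(Δ_3 - Δ_2) = -84
Natural end conditions: m_0 = m_4 = 0.
Hence m_0 = 0, m_1 = -183/28, m_2 = 141/7, m_3 = -729/28, m_4 = 0.
On [3, 4], S'(x) = b_3 + 2c_3·(x - 3) + 3d_3·(x - 3)² with b_3 = Δ_3 - h_3(2m_3 + m_4)/6 = 19/28, c_3 = m_3/2 = -729/56, d_3 = (m_4 - m_3)/(6h_3) = 243/56. So S'(3) = 19/28.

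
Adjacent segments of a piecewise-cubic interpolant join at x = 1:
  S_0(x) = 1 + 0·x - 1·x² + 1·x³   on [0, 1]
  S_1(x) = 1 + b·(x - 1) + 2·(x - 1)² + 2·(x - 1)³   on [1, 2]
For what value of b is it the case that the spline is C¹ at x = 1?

S_0'(x) = 0 - 2·x + 3·x², so S_0'(1) = 1. On the right, S_1'(1) = b, so b = 1.

1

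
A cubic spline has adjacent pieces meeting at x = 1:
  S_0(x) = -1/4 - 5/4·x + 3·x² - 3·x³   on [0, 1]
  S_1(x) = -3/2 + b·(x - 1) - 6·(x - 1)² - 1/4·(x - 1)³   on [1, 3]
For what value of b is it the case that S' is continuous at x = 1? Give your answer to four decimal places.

S_0'(x) = -5/4 + 6·x - 9·x², so S_0'(1) = -17/4. On the right, S_1'(1) = b, so b = -17/4.

-4.2500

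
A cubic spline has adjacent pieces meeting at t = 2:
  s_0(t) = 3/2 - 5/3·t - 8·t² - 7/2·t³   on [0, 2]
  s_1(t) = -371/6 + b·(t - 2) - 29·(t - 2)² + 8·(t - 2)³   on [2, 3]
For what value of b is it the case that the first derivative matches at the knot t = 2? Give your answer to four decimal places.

-75.6667

s_0'(t) = -5/3 - 16·t - 21/2·t², so s_0'(2) = -227/3. On the right, s_1'(2) = b, so b = -227/3.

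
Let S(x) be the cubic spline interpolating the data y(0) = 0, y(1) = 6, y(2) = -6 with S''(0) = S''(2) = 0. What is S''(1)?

With M_i denoting the second derivative at x_i, h_i = 1, 1, and Δ_i = (y_(i+1) − y_i)/h_i = 6, -12:
  1·M_0 + 4·M_1 + 1·M_2 = 6(Δ_1 - Δ_0) = -108
Natural end conditions: M_0 = M_2 = 0.
Solving: M_0 = 0, M_1 = -27, M_2 = 0.

-27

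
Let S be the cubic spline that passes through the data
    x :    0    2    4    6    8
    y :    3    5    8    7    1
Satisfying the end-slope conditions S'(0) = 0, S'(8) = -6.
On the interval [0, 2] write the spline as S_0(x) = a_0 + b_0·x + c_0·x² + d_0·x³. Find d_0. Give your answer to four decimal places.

-0.0714

Let m_i = S''(x_i). Step sizes h_i = 2, 2, 2, 2; slopes of the chords Δ_i = (y_(i+1) - y_i)/h_i = 1, 3/2, -1/2, -3.
  2·m_0 + 8·m_1 + 2·m_2 = 6(Δ_1 - Δ_0) = 3
  2·m_1 + 8·m_2 + 2·m_3 = 6(Δ_2 - Δ_1) = -12
  2·m_2 + 8·m_3 + 2·m_4 = 6(Δ_3 - Δ_2) = -15
Clamped end conditions give two more equations: 2h_0·m_0 + h_0·m_1 = 6(Δ_0 - S'(0)) = 6 and h_3·m_3 + 2h_3·m_4 = 6(S'(8) - Δ_3) = -18.
Solving: m_0 = 9/7, m_1 = 3/7, m_2 = -3/2, m_3 = -3/7, m_4 = -30/7.
On [0, 2], with S_0(x) = a_0 + b_0·x + c_0·x² + d_0·x³: c_0 = m_0/2 = 9/14, d_0 = (m_1 - m_0)/(6h_0) = -1/14, b_0 = Δ_0 - h_0(2m_0 + m_1)/6 = 0.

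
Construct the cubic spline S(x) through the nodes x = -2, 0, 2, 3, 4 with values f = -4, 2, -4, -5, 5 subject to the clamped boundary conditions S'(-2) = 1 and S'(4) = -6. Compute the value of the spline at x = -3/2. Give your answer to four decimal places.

Let m_i = S''(x_i). Step sizes h_i = 2, 2, 1, 1; slopes of the chords Δ_i = (y_(i+1) - y_i)/h_i = 3, -3, -1, 10.
  2·m_0 + 8·m_1 + 2·m_2 = 6(Δ_1 - Δ_0) = -36
  2·m_1 + 6·m_2 + 1·m_3 = 6(Δ_2 - Δ_1) = 12
  1·m_2 + 4·m_3 + 1·m_4 = 6(Δ_3 - Δ_2) = 66
Clamped end conditions give two more equations: 2h_0·m_0 + h_0·m_1 = 6(Δ_0 - S'(-2)) = 12 and h_3·m_3 + 2h_3·m_4 = 6(S'(4) - Δ_3) = -96.
Forward elimination and back-substitution give m_0 = 121/21, m_1 = -116/21, m_2 = -5/3, m_3 = 694/21, m_4 = -1355/21.
On [-2, 0], S(x) = -4 + 1·(x + 2) + 121/42·(x + 2)² - 79/84·(x + 2)³.
With (x + 2) = 1/2: S(-3/2) = -649/224.

-2.8973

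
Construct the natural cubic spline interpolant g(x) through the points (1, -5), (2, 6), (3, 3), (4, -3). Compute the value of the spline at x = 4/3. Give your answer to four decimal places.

-0.2864

Put M_i = g'' at the i-th knot. Here h = (1, 1, 1) and Δ = (11, -3, -6), so the interior equations h_(i-1)·M_(i-1) + 2(h_(i-1)+h_i)·M_i + h_i·M_(i+1) = 6(Δ_i − Δ_(i-1)) read
  1·M_0 + 4·M_1 + 1·M_2 = 6(Δ_1 - Δ_0) = -84
  1·M_1 + 4·M_2 + 1·M_3 = 6(Δ_2 - Δ_1) = -18
Natural end conditions: M_0 = M_3 = 0.
Forward elimination and back-substitution give M_0 = 0, M_1 = -106/5, M_2 = 4/5, M_3 = 0.
On [1, 2], g(x) = -5 + 218/15·(x - 1) + 0·(x - 1)² - 53/15·(x - 1)³.
With (x - 1) = 1/3: g(4/3) = -116/405.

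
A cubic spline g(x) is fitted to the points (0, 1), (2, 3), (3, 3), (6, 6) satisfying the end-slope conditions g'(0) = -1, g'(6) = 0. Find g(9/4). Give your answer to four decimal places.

3.0804

With M_i denoting the second derivative at x_i, h_i = 2, 1, 3, and Δ_i = (y_(i+1) − y_i)/h_i = 1, 0, 1:
  2·M_0 + 6·M_1 + 1·M_2 = 6(Δ_1 - Δ_0) = -6
  1·M_1 + 8·M_2 + 3·M_3 = 6(Δ_2 - Δ_1) = 6
Clamped end conditions give two more equations: 2h_0·M_0 + h_0·M_1 = 6(Δ_0 - g'(0)) = 12 and h_2·M_2 + 2h_2·M_3 = 6(g'(6) - Δ_2) = -6.
Forward elimination and back-substitution give M_0 = 92/21, M_1 = -58/21, M_2 = 38/21, M_3 = -40/21.
On [2, 3], g(x) = 3 + 13/21·(x - 2) - 29/21·(x - 2)² + 16/21·(x - 2)³.
With (x - 2) = 1/4: g(9/4) = 345/112.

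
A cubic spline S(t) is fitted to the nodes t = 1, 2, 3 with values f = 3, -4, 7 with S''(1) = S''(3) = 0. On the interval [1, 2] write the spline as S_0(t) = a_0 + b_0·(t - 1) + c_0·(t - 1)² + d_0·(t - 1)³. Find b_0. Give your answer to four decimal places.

-11.5000

Put σ_i = S'' at the i-th knot. Here h = (1, 1) and Δ = (-7, 11), so the interior equations h_(i-1)·σ_(i-1) + 2(h_(i-1)+h_i)·σ_i + h_i·σ_(i+1) = 6(Δ_i − Δ_(i-1)) read
  1·σ_0 + 4·σ_1 + 1·σ_2 = 6(Δ_1 - Δ_0) = 108
Natural end conditions: σ_0 = σ_2 = 0.
Hence σ_0 = 0, σ_1 = 27, σ_2 = 0.
On [1, 2], with S_0(t) = a_0 + b_0·(t - 1) + c_0·(t - 1)² + d_0·(t - 1)³: c_0 = σ_0/2 = 0, d_0 = (σ_1 - σ_0)/(6h_0) = 9/2, b_0 = Δ_0 - h_0(2σ_0 + σ_1)/6 = -23/2.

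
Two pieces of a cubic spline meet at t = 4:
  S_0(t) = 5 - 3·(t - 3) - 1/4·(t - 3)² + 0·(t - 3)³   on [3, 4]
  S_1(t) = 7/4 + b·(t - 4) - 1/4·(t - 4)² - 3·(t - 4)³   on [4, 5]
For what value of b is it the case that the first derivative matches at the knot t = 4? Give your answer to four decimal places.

-3.5000

S_0'(t) = -3 - 1/2·(t - 3) + 0·(t - 3)², so S_0'(4) = -7/2. On the right, S_1'(4) = b, so b = -7/2.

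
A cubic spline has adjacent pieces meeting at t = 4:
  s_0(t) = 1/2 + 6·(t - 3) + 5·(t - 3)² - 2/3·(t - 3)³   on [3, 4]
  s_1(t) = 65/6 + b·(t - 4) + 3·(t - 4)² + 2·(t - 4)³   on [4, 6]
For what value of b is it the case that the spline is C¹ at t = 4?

14

s_0'(t) = 6 + 10·(t - 3) - 2·(t - 3)², so s_0'(4) = 14. On the right, s_1'(4) = b, so b = 14.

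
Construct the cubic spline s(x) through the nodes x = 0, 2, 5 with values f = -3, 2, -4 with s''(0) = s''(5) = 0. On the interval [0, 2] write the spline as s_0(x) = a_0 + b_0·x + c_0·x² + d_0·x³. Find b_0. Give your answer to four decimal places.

3.4000

Let σ_i = s''(x_i). Step sizes h_i = 2, 3; slopes of the chords Δ_i = (y_(i+1) - y_i)/h_i = 5/2, -2.
  2·σ_0 + 10·σ_1 + 3·σ_2 = 6(Δ_1 - Δ_0) = -27
Natural end conditions: σ_0 = σ_2 = 0.
Solving the tridiagonal system: σ_0 = 0, σ_1 = -27/10, σ_2 = 0.
On [0, 2], with s_0(x) = a_0 + b_0·x + c_0·x² + d_0·x³: c_0 = σ_0/2 = 0, d_0 = (σ_1 - σ_0)/(6h_0) = -9/40, b_0 = Δ_0 - h_0(2σ_0 + σ_1)/6 = 17/5.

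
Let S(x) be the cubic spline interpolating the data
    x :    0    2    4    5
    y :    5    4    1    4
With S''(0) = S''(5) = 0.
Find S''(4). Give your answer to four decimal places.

With M_i denoting the second derivative at x_i, h_i = 2, 2, 1, and Δ_i = (y_(i+1) − y_i)/h_i = -1/2, -3/2, 3:
  2·M_0 + 8·M_1 + 2·M_2 = 6(Δ_1 - Δ_0) = -6
  2·M_1 + 6·M_2 + 1·M_3 = 6(Δ_2 - Δ_1) = 27
Natural end conditions: M_0 = M_3 = 0.
Forward elimination and back-substitution give M_0 = 0, M_1 = -45/22, M_2 = 57/11, M_3 = 0.

5.1818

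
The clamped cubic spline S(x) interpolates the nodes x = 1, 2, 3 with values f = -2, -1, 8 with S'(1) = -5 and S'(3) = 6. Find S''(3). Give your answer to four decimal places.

-15.5000

Let M_i = S''(x_i). Step sizes h_i = 1, 1; slopes of the chords Δ_i = (y_(i+1) - y_i)/h_i = 1, 9.
  1·M_0 + 4·M_1 + 1·M_2 = 6(Δ_1 - Δ_0) = 48
Clamped end conditions give two more equations: 2h_0·M_0 + h_0·M_1 = 6(Δ_0 - S'(1)) = 36 and h_1·M_1 + 2h_1·M_2 = 6(S'(3) - Δ_1) = -18.
Solving the tridiagonal system: M_0 = 23/2, M_1 = 13, M_2 = -31/2.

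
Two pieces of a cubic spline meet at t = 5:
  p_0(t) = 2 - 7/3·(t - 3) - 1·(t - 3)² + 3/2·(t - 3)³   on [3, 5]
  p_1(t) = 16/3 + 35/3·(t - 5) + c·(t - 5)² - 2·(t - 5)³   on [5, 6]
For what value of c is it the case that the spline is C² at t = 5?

8

p_0''(t) = -2 + 9·(t - 3), so p_0''(5) = 16. On the right, p_1''(5) = 2c, so c = 8.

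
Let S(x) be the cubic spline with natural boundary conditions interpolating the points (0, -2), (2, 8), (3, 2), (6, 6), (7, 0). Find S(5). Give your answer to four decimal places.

5.2057

Let M_i = S''(x_i). Step sizes h_i = 2, 1, 3, 1; slopes of the chords Δ_i = (y_(i+1) - y_i)/h_i = 5, -6, 4/3, -6.
  2·M_0 + 6·M_1 + 1·M_2 = 6(Δ_1 - Δ_0) = -66
  1·M_1 + 8·M_2 + 3·M_3 = 6(Δ_2 - Δ_1) = 44
  3·M_2 + 8·M_3 + 1·M_4 = 6(Δ_3 - Δ_2) = -44
Natural end conditions: M_0 = M_4 = 0.
Solving the tridiagonal system: M_0 = 0, M_1 = -2057/161, M_2 = 1716/161, M_3 = -1529/161, M_4 = 0.
On [3, 6], S(x) = 2 - 4421/966·(x - 3) + 858/161·(x - 3)² - 3245/2898·(x - 3)³.
With (x - 3) = 2: S(5) = 7543/1449.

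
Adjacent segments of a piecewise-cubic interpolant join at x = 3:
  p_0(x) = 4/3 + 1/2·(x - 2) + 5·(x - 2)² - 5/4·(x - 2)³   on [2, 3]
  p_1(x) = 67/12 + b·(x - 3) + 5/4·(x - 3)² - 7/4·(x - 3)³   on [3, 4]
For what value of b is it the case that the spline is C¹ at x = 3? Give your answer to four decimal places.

6.7500

p_0'(x) = 1/2 + 10·(x - 2) - 15/4·(x - 2)², so p_0'(3) = 27/4. On the right, p_1'(3) = b, so b = 27/4.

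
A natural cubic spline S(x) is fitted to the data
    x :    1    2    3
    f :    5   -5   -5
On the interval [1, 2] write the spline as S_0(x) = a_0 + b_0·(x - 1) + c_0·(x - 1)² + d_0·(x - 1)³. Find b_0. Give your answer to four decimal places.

With m_i denoting the second derivative at x_i, h_i = 1, 1, and Δ_i = (y_(i+1) − y_i)/h_i = -10, 0:
  1·m_0 + 4·m_1 + 1·m_2 = 6(Δ_1 - Δ_0) = 60
Natural end conditions: m_0 = m_2 = 0.
Hence m_0 = 0, m_1 = 15, m_2 = 0.
On [1, 2], with S_0(x) = a_0 + b_0·(x - 1) + c_0·(x - 1)² + d_0·(x - 1)³: c_0 = m_0/2 = 0, d_0 = (m_1 - m_0)/(6h_0) = 5/2, b_0 = Δ_0 - h_0(2m_0 + m_1)/6 = -25/2.

-12.5000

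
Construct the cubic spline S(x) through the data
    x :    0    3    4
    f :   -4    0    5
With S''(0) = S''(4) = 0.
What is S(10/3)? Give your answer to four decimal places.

1.4969

Put σ_i = S'' at the i-th knot. Here h = (3, 1) and Δ = (4/3, 5), so the interior equations h_(i-1)·σ_(i-1) + 2(h_(i-1)+h_i)·σ_i + h_i·σ_(i+1) = 6(Δ_i − Δ_(i-1)) read
  3·σ_0 + 8·σ_1 + 1·σ_2 = 6(Δ_1 - Δ_0) = 22
Natural end conditions: σ_0 = σ_2 = 0.
Forward elimination and back-substitution give σ_0 = 0, σ_1 = 11/4, σ_2 = 0.
On [3, 4], S(x) = 0 + 49/12·(x - 3) + 11/8·(x - 3)² - 11/24·(x - 3)³.
With (x - 3) = 1/3: S(10/3) = 485/324.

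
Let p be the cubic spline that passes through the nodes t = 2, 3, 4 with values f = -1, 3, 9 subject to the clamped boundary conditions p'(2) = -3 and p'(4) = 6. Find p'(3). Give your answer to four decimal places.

6.7500

Write M_i for p''(x_i). With h_i = 1, 1 and divided differences Δ_i = 4, 6, the continuity of p' gives the tridiagonal system
  1·M_0 + 4·M_1 + 1·M_2 = 6(Δ_1 - Δ_0) = 12
Clamped end conditions give two more equations: 2h_0·M_0 + h_0·M_1 = 6(Δ_0 - p'(2)) = 42 and h_1·M_1 + 2h_1·M_2 = 6(p'(4) - Δ_1) = 0.
Solving the tridiagonal system: M_0 = 45/2, M_1 = -3, M_2 = 3/2.
On [3, 4], p'(t) = b_1 + 2c_1·(t - 3) + 3d_1·(t - 3)² with b_1 = Δ_1 - h_1(2M_1 + M_2)/6 = 27/4, c_1 = M_1/2 = -3/2, d_1 = (M_2 - M_1)/(6h_1) = 3/4. So p'(3) = 27/4.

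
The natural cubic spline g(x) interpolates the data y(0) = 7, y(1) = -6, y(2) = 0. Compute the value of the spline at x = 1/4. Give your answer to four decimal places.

With M_i denoting the second derivative at x_i, h_i = 1, 1, and Δ_i = (y_(i+1) − y_i)/h_i = -13, 6:
  1·M_0 + 4·M_1 + 1·M_2 = 6(Δ_1 - Δ_0) = 114
Natural end conditions: M_0 = M_2 = 0.
Forward elimination and back-substitution give M_0 = 0, M_1 = 57/2, M_2 = 0.
On [0, 1], g(x) = 7 - 71/4·x + 0·x² + 19/4·x³.
With x = 1/4: g(1/4) = 675/256.

2.6367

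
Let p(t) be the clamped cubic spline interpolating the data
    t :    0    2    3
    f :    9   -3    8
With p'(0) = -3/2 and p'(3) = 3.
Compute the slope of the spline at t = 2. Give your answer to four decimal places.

7.2500

Let m_i = p''(x_i). Step sizes h_i = 2, 1; slopes of the chords Δ_i = (y_(i+1) - y_i)/h_i = -6, 11.
  2·m_0 + 6·m_1 + 1·m_2 = 6(Δ_1 - Δ_0) = 102
Clamped end conditions give two more equations: 2h_0·m_0 + h_0·m_1 = 6(Δ_0 - p'(0)) = -27 and h_1·m_1 + 2h_1·m_2 = 6(p'(3) - Δ_1) = -48.
Solving: m_0 = -89/4, m_1 = 31, m_2 = -79/2.
On [2, 3], p'(t) = b_1 + 2c_1·(t - 2) + 3d_1·(t - 2)² with b_1 = Δ_1 - h_1(2m_1 + m_2)/6 = 29/4, c_1 = m_1/2 = 31/2, d_1 = (m_2 - m_1)/(6h_1) = -47/4. So p'(2) = 29/4.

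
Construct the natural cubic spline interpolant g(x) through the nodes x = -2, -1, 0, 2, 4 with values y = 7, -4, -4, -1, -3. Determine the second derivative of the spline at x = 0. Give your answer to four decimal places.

Write M_i for g''(x_i). With h_i = 1, 1, 2, 2 and divided differences Δ_i = -11, 0, 3/2, -1, the continuity of g' gives the tridiagonal system
  1·M_0 + 4·M_1 + 1·M_2 = 6(Δ_1 - Δ_0) = 66
  1·M_1 + 6·M_2 + 2·M_3 = 6(Δ_2 - Δ_1) = 9
  2·M_2 + 8·M_3 + 2·M_4 = 6(Δ_3 - Δ_2) = -15
Natural end conditions: M_0 = M_4 = 0.
Solving the tridiagonal system: M_0 = 0, M_1 = 467/28, M_2 = -5/7, M_3 = -95/56, M_4 = 0.

-0.7143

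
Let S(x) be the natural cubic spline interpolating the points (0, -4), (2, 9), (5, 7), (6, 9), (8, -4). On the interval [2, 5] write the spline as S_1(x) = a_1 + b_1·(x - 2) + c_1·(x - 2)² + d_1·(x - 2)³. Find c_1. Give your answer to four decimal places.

-2.9591

Put M_i = S'' at the i-th knot. Here h = (2, 3, 1, 2) and Δ = (13/2, -2/3, 2, -13/2), so the interior equations h_(i-1)·M_(i-1) + 2(h_(i-1)+h_i)·M_i + h_i·M_(i+1) = 6(Δ_i − Δ_(i-1)) read
  2·M_0 + 10·M_1 + 3·M_2 = 6(Δ_1 - Δ_0) = -43
  3·M_1 + 8·M_2 + 1·M_3 = 6(Δ_2 - Δ_1) = 16
  1·M_2 + 6·M_3 + 2·M_4 = 6(Δ_3 - Δ_2) = -51
Natural end conditions: M_0 = M_4 = 0.
Hence M_0 = 0, M_1 = -1231/208, M_2 = 561/104, M_3 = -1955/208, M_4 = 0.
On [2, 5], with S_1(x) = a_1 + b_1·(x - 2) + c_1·(x - 2)² + d_1·(x - 2)³: c_1 = M_1/2 = -1231/416, d_1 = (M_2 - M_1)/(6h_1) = 181/288, b_1 = Δ_1 - h_1(2M_1 + M_2)/6 = 797/312.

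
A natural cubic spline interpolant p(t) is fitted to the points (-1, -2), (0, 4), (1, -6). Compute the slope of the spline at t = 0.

-2

Let M_i = p''(x_i). Step sizes h_i = 1, 1; slopes of the chords Δ_i = (y_(i+1) - y_i)/h_i = 6, -10.
  1·M_0 + 4·M_1 + 1·M_2 = 6(Δ_1 - Δ_0) = -96
Natural end conditions: M_0 = M_2 = 0.
Hence M_0 = 0, M_1 = -24, M_2 = 0.
On [0, 1], p'(t) = b_1 + 2c_1·t + 3d_1·t² with b_1 = Δ_1 - h_1(2M_1 + M_2)/6 = -2, c_1 = M_1/2 = -12, d_1 = (M_2 - M_1)/(6h_1) = 4. So p'(0) = -2.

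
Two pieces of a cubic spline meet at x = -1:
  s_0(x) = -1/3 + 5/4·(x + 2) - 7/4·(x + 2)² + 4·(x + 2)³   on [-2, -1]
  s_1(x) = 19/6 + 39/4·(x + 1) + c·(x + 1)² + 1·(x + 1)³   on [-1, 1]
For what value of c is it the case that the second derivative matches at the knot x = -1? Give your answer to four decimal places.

s_0''(x) = -7/2 + 24·(x + 2), so s_0''(-1) = 41/2. On the right, s_1''(-1) = 2c, so c = 41/4.

10.2500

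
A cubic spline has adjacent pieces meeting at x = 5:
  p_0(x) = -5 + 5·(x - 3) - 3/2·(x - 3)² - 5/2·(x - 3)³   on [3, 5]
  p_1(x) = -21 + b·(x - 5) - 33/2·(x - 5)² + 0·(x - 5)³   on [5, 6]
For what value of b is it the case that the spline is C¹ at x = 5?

p_0'(x) = 5 - 3·(x - 3) - 15/2·(x - 3)², so p_0'(5) = -31. On the right, p_1'(5) = b, so b = -31.

-31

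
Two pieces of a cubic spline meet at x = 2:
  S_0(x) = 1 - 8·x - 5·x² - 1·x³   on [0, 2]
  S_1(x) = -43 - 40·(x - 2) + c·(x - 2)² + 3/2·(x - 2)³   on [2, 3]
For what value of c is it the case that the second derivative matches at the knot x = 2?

-11

S_0''(x) = -10 - 6·x, so S_0''(2) = -22. On the right, S_1''(2) = 2c, so c = -11.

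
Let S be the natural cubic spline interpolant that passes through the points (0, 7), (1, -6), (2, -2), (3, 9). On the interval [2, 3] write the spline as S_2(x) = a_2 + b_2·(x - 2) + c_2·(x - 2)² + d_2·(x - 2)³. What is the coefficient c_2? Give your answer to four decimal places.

Let M_i = S''(x_i). Step sizes h_i = 1, 1, 1; slopes of the chords Δ_i = (y_(i+1) - y_i)/h_i = -13, 4, 11.
  1·M_0 + 4·M_1 + 1·M_2 = 6(Δ_1 - Δ_0) = 102
  1·M_1 + 4·M_2 + 1·M_3 = 6(Δ_2 - Δ_1) = 42
Natural end conditions: M_0 = M_3 = 0.
Solving: M_0 = 0, M_1 = 122/5, M_2 = 22/5, M_3 = 0.
On [2, 3], with S_2(x) = a_2 + b_2·(x - 2) + c_2·(x - 2)² + d_2·(x - 2)³: c_2 = M_2/2 = 11/5, d_2 = (M_3 - M_2)/(6h_2) = -11/15, b_2 = Δ_2 - h_2(2M_2 + M_3)/6 = 143/15.

2.2000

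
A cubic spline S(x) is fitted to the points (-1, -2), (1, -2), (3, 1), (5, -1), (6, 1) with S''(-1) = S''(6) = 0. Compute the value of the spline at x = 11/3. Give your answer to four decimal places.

Write M_i for S''(x_i). With h_i = 2, 2, 2, 1 and divided differences Δ_i = 0, 3/2, -1, 2, the continuity of S' gives the tridiagonal system
  2·M_0 + 8·M_1 + 2·M_2 = 6(Δ_1 - Δ_0) = 9
  2·M_1 + 8·M_2 + 2·M_3 = 6(Δ_2 - Δ_1) = -15
  2·M_2 + 6·M_3 + 1·M_4 = 6(Δ_3 - Δ_2) = 18
Natural end conditions: M_0 = M_4 = 0.
Hence M_0 = 0, M_1 = 81/41, M_2 = -279/82, M_3 = 339/82, M_4 = 0.
On [3, 5], S(x) = 1 - 9/82·(x - 3) - 279/164·(x - 3)² + 103/164·(x - 3)³.
With (x - 3) = 2/3: S(11/3) = 395/1107.

0.3568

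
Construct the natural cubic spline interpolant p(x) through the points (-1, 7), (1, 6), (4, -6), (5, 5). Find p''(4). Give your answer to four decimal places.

Write M_i for p''(x_i). With h_i = 2, 3, 1 and divided differences Δ_i = -1/2, -4, 11, the continuity of p' gives the tridiagonal system
  2·M_0 + 10·M_1 + 3·M_2 = 6(Δ_1 - Δ_0) = -21
  3·M_1 + 8·M_2 + 1·M_3 = 6(Δ_2 - Δ_1) = 90
Natural end conditions: M_0 = M_3 = 0.
Hence M_0 = 0, M_1 = -438/71, M_2 = 963/71, M_3 = 0.

13.5634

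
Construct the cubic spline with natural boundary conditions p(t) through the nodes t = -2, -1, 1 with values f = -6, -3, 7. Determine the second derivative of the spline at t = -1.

2

With m_i denoting the second derivative at x_i, h_i = 1, 2, and Δ_i = (y_(i+1) − y_i)/h_i = 3, 5:
  1·m_0 + 6·m_1 + 2·m_2 = 6(Δ_1 - Δ_0) = 12
Natural end conditions: m_0 = m_2 = 0.
Forward elimination and back-substitution give m_0 = 0, m_1 = 2, m_2 = 0.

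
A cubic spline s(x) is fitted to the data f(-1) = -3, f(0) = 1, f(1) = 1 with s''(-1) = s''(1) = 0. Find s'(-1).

5

Put σ_i = s'' at the i-th knot. Here h = (1, 1) and Δ = (4, 0), so the interior equations h_(i-1)·σ_(i-1) + 2(h_(i-1)+h_i)·σ_i + h_i·σ_(i+1) = 6(Δ_i − Δ_(i-1)) read
  1·σ_0 + 4·σ_1 + 1·σ_2 = 6(Δ_1 - Δ_0) = -24
Natural end conditions: σ_0 = σ_2 = 0.
Solving: σ_0 = 0, σ_1 = -6, σ_2 = 0.
On [-1, 0], s'(x) = b_0 + 2c_0·(x + 1) + 3d_0·(x + 1)² with b_0 = Δ_0 - h_0(2σ_0 + σ_1)/6 = 5, c_0 = σ_0/2 = 0, d_0 = (σ_1 - σ_0)/(6h_0) = -1. So s'(-1) = 5.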